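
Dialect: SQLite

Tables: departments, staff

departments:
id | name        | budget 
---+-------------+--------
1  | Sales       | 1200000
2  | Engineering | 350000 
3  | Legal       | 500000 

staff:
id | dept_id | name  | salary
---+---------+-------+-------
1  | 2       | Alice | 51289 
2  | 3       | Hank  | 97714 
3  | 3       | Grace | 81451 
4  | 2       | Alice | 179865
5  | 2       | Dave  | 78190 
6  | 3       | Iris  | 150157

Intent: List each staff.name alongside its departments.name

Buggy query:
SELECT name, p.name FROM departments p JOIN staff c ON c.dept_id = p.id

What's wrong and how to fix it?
Bug: Both tables have a 'name' column; the unqualified reference is ambiguous

Fix: Qualify the column with its table alias (c.name)

Corrected query:
SELECT c.name, p.name FROM departments p JOIN staff c ON c.dept_id = p.id

Result:
name  | name       
------+------------
Alice | Engineering
Hank  | Legal      
Grace | Legal      
Alice | Engineering
Dave  | Engineering
Iris  | Legal      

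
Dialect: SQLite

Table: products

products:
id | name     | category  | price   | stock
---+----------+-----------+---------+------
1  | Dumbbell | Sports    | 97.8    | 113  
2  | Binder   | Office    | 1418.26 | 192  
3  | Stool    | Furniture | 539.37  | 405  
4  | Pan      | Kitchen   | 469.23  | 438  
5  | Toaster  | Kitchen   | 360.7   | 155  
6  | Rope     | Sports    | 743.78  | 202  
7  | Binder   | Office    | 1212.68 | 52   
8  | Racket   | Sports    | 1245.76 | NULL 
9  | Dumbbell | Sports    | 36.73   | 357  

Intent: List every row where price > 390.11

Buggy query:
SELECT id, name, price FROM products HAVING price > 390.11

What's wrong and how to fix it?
Bug: This is a non-aggregate query (no GROUP BY, no aggregates), so in SQLite the HAVING clause is invalid here; a row-level condition belongs in WHERE

Fix: Use WHERE for row-level filtering

Corrected query:
SELECT id, name, price FROM products WHERE price > 390.11

Result:
id | name   | price  
---+--------+--------
2  | Binder | 1418.26
3  | Stool  | 539.37 
4  | Pan    | 469.23 
6  | Rope   | 743.78 
7  | Binder | 1212.68
8  | Racket | 1245.76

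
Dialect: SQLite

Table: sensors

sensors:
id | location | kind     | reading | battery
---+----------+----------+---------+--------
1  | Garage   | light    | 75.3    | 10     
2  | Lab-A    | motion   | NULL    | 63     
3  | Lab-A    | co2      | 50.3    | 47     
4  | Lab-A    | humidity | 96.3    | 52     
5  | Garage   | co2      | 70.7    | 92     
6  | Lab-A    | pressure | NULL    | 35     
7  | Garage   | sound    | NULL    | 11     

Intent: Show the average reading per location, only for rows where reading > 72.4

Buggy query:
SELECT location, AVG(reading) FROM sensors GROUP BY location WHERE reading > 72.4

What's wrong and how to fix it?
Bug: WHERE cannot follow GROUP BY

Fix: Move the WHERE clause before GROUP BY

Corrected query:
SELECT location, AVG(reading) FROM sensors WHERE reading > 72.4 GROUP BY location

Result:
location | AVG(reading)
---------+-------------
Garage   | 75.3        
Lab-A    | 96.3        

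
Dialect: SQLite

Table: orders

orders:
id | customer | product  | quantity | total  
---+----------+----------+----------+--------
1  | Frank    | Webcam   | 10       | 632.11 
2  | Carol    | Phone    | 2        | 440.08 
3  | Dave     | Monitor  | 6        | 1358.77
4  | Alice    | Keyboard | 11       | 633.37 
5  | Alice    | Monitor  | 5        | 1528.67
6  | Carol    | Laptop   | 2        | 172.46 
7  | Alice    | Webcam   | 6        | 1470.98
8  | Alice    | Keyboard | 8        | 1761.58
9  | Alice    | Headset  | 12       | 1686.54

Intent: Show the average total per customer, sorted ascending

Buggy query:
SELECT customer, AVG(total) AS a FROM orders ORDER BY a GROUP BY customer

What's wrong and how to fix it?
Bug: GROUP BY must precede ORDER BY

Fix: Move ORDER BY to the end, after GROUP BY

Corrected query:
SELECT customer, AVG(total) AS a FROM orders GROUP BY customer ORDER BY a

Result:
customer | a       
---------+---------
Carol    | 306.27  
Frank    | 632.11  
Dave     | 1358.77 
Alice    | 1416.228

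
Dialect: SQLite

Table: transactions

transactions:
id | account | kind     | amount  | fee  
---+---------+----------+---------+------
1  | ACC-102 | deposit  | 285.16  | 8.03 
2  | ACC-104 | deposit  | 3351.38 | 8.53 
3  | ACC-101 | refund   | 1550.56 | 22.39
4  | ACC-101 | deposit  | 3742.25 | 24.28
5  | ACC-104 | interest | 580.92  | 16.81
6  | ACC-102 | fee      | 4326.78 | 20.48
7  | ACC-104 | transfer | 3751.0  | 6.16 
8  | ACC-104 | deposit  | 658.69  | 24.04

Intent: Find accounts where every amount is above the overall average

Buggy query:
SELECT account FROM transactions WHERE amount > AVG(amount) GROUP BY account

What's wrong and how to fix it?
Bug: AVG() is an aggregate; it can't sit directly in WHERE

Fix: Use a subquery for AVG and a HAVING MIN(...) filter so the condition holds for every row in the group

Corrected query:
SELECT account FROM transactions GROUP BY account HAVING MIN(amount) > (SELECT AVG(amount) FROM transactions)

Result:
(no rows)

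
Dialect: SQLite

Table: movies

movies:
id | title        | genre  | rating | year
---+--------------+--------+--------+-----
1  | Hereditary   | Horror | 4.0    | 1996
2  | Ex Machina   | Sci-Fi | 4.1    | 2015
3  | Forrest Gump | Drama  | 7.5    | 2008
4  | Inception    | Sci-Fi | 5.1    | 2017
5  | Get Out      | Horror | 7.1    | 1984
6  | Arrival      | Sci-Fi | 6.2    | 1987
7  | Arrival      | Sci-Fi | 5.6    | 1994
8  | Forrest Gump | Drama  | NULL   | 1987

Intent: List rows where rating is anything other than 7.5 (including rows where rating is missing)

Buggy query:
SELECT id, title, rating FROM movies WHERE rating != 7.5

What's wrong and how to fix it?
Bug: Inequality against NULL is unknown, not true; rows with NULL are dropped

Fix: Handle NULL separately with IS NULL alongside the inequality

Corrected query:
SELECT id, title, rating FROM movies WHERE rating != 7.5 OR rating IS NULL

Result:
id | title        | rating
---+--------------+-------
1  | Hereditary   | 4     
2  | Ex Machina   | 4.1   
4  | Inception    | 5.1   
5  | Get Out      | 7.1   
6  | Arrival      | 6.2   
7  | Arrival      | 5.6   
8  | Forrest Gump | NULL  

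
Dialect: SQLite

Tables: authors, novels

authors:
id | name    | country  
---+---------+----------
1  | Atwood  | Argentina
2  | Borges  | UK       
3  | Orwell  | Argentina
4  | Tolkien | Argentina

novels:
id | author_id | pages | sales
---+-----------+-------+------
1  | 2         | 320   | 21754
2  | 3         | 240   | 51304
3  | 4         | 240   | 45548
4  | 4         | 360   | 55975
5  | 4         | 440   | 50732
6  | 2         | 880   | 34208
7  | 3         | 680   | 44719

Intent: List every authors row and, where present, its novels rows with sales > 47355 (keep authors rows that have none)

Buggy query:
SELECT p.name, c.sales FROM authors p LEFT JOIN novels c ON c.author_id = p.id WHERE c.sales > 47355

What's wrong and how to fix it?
Bug: Filtering c.sales in WHERE discards the NULL rows produced by LEFT JOIN, turning it into an inner join

Fix: Put 'c.sales > 47355' in the JOIN's ON clause instead of WHERE

Corrected query:
SELECT p.name, c.sales FROM authors p LEFT JOIN novels c ON c.author_id = p.id AND c.sales > 47355

Result:
name    | sales
--------+------
Atwood  | NULL 
Borges  | NULL 
Orwell  | 51304
Tolkien | 50732
Tolkien | 55975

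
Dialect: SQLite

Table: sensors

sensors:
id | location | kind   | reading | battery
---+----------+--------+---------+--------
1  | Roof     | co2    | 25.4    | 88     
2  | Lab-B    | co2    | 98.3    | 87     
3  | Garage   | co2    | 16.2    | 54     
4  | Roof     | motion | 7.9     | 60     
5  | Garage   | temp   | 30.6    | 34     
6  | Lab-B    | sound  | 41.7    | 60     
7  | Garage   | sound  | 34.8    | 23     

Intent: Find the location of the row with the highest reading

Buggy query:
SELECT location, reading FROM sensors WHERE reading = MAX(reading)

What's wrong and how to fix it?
Bug: WHERE is evaluated per row; an aggregate over the whole table isn't defined there

Fix: Wrap MAX in a scalar subquery so WHERE compares against a single value

Corrected query:
SELECT location, reading FROM sensors WHERE reading = (SELECT MAX(reading) FROM sensors)

Result:
location | reading
---------+--------
Lab-B    | 98.3   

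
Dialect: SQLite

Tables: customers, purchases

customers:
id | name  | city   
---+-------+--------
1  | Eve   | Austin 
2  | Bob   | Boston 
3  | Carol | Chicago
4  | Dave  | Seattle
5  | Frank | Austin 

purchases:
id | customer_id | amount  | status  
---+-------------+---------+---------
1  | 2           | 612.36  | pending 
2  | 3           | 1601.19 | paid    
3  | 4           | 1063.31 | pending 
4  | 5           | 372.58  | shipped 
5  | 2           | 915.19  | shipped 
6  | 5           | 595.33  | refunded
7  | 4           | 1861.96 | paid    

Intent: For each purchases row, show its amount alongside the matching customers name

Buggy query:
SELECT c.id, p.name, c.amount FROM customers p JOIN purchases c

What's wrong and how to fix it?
Bug: Missing join condition: each purchases row is matched to all customers rows instead of just its own

Fix: Add ON c.customer_id = p.id to the JOIN

Corrected query:
SELECT c.id, p.name, c.amount FROM customers p JOIN purchases c ON c.customer_id = p.id

Result:
id | name  | amount 
---+-------+--------
1  | Bob   | 612.36 
2  | Carol | 1601.19
3  | Dave  | 1063.31
4  | Frank | 372.58 
5  | Bob   | 915.19 
6  | Frank | 595.33 
7  | Dave  | 1861.96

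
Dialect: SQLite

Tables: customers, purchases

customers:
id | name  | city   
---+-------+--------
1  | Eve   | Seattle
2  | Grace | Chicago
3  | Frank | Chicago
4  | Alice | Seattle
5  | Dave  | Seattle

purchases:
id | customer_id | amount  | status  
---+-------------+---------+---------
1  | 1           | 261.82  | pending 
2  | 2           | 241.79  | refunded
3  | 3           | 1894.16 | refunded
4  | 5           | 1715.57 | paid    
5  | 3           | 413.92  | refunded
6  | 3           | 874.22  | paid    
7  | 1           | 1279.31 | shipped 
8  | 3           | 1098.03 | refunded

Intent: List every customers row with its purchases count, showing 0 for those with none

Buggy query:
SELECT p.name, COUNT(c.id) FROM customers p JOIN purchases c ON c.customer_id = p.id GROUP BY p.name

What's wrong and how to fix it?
Bug: INNER JOIN drops customers rows that have no matching purchases rows

Fix: Switch to LEFT JOIN to retain unmatched parent rows

Corrected query:
SELECT p.name, COUNT(c.id) FROM customers p LEFT JOIN purchases c ON c.customer_id = p.id GROUP BY p.name

Result:
name  | COUNT(c.id)
------+------------
Alice | 0          
Dave  | 1          
Eve   | 2          
Frank | 4          
Grace | 1          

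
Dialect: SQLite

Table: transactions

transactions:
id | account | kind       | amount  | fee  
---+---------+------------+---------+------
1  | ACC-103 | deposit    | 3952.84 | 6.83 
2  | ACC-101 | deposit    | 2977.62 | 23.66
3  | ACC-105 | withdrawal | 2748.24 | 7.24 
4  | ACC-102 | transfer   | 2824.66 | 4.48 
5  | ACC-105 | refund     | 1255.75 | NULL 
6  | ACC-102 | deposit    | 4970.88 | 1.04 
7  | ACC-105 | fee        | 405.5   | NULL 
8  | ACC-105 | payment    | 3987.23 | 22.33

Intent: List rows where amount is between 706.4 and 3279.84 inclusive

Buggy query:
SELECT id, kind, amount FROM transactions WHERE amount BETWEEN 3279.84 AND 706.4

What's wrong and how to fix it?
Bug: The bounds are reversed; BETWEEN a AND b requires a <= b to match anything

Fix: Swap the bounds so the smaller value comes first

Corrected query:
SELECT id, kind, amount FROM transactions WHERE amount BETWEEN 706.4 AND 3279.84

Result:
id | kind       | amount 
---+------------+--------
2  | deposit    | 2977.62
3  | withdrawal | 2748.24
4  | transfer   | 2824.66
5  | refund     | 1255.75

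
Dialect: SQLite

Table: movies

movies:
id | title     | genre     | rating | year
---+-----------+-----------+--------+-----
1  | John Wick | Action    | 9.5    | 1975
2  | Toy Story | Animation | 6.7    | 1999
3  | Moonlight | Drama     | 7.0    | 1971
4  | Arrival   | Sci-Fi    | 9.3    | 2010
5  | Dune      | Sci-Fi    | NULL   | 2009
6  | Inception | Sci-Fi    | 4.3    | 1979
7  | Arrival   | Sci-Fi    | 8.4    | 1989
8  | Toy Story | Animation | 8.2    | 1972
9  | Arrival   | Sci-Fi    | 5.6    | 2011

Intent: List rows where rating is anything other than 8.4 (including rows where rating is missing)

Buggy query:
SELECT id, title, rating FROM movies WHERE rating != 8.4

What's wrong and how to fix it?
Bug: Inequality against NULL is unknown, not true; rows with NULL are dropped

Fix: Handle NULL separately with IS NULL alongside the inequality

Corrected query:
SELECT id, title, rating FROM movies WHERE rating != 8.4 OR rating IS NULL

Result:
id | title     | rating
---+-----------+-------
1  | John Wick | 9.5   
2  | Toy Story | 6.7   
3  | Moonlight | 7     
4  | Arrival   | 9.3   
5  | Dune      | NULL  
6  | Inception | 4.3   
8  | Toy Story | 8.2   
9  | Arrival   | 5.6   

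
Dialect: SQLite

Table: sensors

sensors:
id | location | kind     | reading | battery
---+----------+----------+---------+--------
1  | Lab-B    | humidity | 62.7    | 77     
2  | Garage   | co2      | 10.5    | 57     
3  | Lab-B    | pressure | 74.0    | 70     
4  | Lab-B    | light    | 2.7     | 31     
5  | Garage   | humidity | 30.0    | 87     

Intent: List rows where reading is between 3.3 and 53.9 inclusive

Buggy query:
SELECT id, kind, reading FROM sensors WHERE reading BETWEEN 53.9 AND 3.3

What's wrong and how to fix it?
Bug: The bounds are reversed; BETWEEN a AND b requires a <= b to match anything

Fix: Write BETWEEN 3.3 AND 53.9

Corrected query:
SELECT id, kind, reading FROM sensors WHERE reading BETWEEN 3.3 AND 53.9

Result:
id | kind     | reading
---+----------+--------
2  | co2      | 10.5   
5  | humidity | 30     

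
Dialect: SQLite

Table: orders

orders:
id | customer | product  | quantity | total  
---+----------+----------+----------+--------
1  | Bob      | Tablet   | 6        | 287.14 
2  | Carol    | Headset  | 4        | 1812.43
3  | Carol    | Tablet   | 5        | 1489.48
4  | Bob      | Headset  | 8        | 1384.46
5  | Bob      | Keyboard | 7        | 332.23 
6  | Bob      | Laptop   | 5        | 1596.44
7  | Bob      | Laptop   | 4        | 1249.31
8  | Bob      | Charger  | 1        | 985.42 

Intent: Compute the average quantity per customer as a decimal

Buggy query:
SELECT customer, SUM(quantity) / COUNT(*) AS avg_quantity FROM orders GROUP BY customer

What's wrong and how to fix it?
Bug: Both operands are integers, so '/' performs integer division and truncates

Fix: Cast one side to REAL so the division keeps the fractional part

Corrected query:
SELECT customer, SUM(quantity) * 1.0 / COUNT(*) AS avg_quantity FROM orders GROUP BY customer

Result:
customer | avg_quantity
---------+-------------
Bob      | 5.166667    
Carol    | 4.5         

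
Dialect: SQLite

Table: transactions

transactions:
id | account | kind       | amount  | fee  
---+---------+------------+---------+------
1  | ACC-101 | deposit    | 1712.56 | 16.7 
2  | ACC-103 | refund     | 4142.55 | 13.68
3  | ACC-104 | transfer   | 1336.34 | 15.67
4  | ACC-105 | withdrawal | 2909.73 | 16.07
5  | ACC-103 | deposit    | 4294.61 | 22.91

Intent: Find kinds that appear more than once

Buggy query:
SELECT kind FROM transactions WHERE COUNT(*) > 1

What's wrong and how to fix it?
Bug: WHERE can't reference COUNT(*); aggregates are computed after WHERE

Fix: GROUP BY kind, then filter groups with HAVING COUNT(*) > 1

Corrected query:
SELECT kind FROM transactions GROUP BY kind HAVING COUNT(*) > 1

Result:
kind   
-------
deposit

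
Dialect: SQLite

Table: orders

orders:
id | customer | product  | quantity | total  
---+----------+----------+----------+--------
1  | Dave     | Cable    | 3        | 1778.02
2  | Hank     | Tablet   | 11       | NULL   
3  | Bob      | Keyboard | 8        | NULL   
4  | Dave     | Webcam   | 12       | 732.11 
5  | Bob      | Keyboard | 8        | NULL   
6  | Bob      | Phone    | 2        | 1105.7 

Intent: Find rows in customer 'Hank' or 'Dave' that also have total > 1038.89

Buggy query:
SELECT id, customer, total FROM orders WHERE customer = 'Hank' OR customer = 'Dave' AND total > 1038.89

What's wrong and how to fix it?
Bug: Without parentheses, AND is evaluated before OR, so the total filter only applies to the 'Dave' branch

Fix: Add parentheses around the OR so the AND applies to both alternatives

Corrected query:
SELECT id, customer, total FROM orders WHERE (customer = 'Hank' OR customer = 'Dave') AND total > 1038.89

Result:
id | customer | total  
---+----------+--------
1  | Dave     | 1778.02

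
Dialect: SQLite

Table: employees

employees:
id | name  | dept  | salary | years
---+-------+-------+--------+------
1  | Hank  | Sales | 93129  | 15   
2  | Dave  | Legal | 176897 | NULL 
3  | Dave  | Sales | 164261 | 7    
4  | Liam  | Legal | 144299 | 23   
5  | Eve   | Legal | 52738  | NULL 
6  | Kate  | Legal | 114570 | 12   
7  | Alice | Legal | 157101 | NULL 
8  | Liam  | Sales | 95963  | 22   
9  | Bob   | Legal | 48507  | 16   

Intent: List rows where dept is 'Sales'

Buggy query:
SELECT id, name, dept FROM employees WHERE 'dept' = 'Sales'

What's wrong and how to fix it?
Bug: 'dept' in single quotes is a string literal, not the column; the comparison is literal-vs-literal and never true

Fix: Remove the quotes around the column name (or use double quotes for an identifier)

Corrected query:
SELECT id, name, dept FROM employees WHERE dept = 'Sales'

Result:
id | name | dept 
---+------+------
1  | Hank | Sales
3  | Dave | Sales
8  | Liam | Sales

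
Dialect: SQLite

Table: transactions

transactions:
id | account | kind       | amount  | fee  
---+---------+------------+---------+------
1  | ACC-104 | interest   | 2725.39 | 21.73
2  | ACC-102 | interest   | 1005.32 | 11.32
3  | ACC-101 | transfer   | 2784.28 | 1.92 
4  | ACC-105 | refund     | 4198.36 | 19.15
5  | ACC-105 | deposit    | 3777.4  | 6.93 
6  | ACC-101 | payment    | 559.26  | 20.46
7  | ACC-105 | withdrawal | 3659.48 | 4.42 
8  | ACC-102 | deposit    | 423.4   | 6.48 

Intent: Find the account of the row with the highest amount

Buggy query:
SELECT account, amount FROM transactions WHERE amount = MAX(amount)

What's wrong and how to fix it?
Bug: MAX(amount) is an aggregate and cannot be used directly in WHERE

Fix: Wrap MAX in a scalar subquery so WHERE compares against a single value

Corrected query:
SELECT account, amount FROM transactions WHERE amount = (SELECT MAX(amount) FROM transactions)

Result:
account | amount 
--------+--------
ACC-105 | 4198.36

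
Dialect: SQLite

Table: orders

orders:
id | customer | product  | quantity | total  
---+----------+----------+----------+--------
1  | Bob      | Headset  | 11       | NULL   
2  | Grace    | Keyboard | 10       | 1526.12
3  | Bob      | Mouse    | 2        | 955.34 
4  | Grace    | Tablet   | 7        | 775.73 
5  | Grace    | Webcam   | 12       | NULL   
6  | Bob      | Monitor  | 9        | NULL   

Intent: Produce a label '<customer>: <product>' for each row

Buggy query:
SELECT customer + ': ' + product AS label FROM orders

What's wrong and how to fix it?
Bug: SQLite uses || for string concatenation; + coerces text to numbers (yielding 0)

Fix: Use the || operator for string concatenation

Corrected query:
SELECT customer || ': ' || product AS label FROM orders

Result:
label          
---------------
Bob: Headset   
Grace: Keyboard
Bob: Mouse     
Grace: Tablet  
Grace: Webcam  
Bob: Monitor   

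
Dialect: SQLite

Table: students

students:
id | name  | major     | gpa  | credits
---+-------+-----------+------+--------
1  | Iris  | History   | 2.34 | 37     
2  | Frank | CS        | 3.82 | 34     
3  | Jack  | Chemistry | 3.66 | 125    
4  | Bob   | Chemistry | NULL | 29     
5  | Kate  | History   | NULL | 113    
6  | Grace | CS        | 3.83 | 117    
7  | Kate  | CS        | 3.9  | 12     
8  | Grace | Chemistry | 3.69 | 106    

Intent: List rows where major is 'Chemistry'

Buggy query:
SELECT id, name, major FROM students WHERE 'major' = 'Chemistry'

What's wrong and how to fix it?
Bug: 'major' in single quotes is a string literal, not the column; the comparison is literal-vs-literal and never true

Fix: Reference the column as major without single quotes

Corrected query:
SELECT id, name, major FROM students WHERE major = 'Chemistry'

Result:
id | name  | major    
---+-------+----------
3  | Jack  | Chemistry
4  | Bob   | Chemistry
8  | Grace | Chemistry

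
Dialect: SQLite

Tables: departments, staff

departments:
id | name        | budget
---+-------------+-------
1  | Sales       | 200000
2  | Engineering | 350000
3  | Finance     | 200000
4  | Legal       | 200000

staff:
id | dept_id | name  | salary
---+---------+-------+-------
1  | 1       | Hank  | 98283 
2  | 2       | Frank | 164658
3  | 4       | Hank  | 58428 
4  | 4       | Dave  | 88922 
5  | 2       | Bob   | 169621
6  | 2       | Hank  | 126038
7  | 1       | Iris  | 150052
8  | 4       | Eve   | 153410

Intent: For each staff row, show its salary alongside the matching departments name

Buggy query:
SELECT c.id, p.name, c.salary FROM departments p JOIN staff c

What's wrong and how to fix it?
Bug: JOIN with no ON clause produces a cartesian product; every staff row pairs with every departments row

Fix: Add ON c.dept_id = p.id to the JOIN

Corrected query:
SELECT c.id, p.name, c.salary FROM departments p JOIN staff c ON c.dept_id = p.id

Result:
id | name        | salary
---+-------------+-------
1  | Sales       | 98283 
2  | Engineering | 164658
3  | Legal       | 58428 
4  | Legal       | 88922 
5  | Engineering | 169621
6  | Engineering | 126038
7  | Sales       | 150052
8  | Legal       | 153410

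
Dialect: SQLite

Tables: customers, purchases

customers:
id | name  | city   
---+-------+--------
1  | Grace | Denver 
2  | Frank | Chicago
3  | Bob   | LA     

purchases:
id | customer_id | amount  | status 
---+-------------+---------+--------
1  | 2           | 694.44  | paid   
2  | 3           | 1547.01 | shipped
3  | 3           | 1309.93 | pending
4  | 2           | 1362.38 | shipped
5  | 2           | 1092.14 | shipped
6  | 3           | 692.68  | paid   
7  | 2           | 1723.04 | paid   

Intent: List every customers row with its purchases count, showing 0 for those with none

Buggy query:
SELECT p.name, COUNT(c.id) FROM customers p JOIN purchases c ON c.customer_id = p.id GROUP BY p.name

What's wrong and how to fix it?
Bug: An inner join excludes parents with zero children

Fix: Use LEFT JOIN so parents without children still appear (COUNT(c.id) gives 0)

Corrected query:
SELECT p.name, COUNT(c.id) FROM customers p LEFT JOIN purchases c ON c.customer_id = p.id GROUP BY p.name

Result:
name  | COUNT(c.id)
------+------------
Bob   | 3          
Frank | 4          
Grace | 0          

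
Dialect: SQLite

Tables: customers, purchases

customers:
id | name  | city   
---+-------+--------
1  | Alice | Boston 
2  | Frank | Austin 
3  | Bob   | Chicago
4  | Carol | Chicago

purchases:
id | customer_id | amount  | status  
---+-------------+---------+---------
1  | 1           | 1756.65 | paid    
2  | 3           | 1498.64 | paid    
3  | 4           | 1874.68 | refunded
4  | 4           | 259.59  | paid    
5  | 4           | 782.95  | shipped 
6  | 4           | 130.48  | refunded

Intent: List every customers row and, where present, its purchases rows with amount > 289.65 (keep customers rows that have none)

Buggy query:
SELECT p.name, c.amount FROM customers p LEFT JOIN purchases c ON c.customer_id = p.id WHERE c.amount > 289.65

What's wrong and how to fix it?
Bug: A WHERE condition on the right-hand table after LEFT JOIN drops unmatched parents

Fix: Move the right-table condition into the ON clause so unmatched parents are kept

Corrected query:
SELECT p.name, c.amount FROM customers p LEFT JOIN purchases c ON c.customer_id = p.id AND c.amount > 289.65

Result:
name  | amount 
------+--------
Alice | 1756.65
Frank | NULL   
Bob   | 1498.64
Carol | 782.95 
Carol | 1874.68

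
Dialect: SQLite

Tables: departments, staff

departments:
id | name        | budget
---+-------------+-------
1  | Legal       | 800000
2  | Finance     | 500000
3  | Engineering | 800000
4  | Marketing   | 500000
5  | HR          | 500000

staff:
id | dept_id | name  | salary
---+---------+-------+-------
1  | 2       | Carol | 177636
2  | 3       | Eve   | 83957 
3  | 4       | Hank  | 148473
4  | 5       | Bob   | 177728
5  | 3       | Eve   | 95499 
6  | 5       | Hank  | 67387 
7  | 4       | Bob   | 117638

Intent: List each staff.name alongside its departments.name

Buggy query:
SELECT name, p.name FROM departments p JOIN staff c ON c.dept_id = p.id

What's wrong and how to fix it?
Bug: Both tables have a 'name' column; the unqualified reference is ambiguous

Fix: Qualify the column with its table alias (c.name)

Corrected query:
SELECT c.name, p.name FROM departments p JOIN staff c ON c.dept_id = p.id

Result:
name  | name       
------+------------
Carol | Finance    
Eve   | Engineering
Hank  | Marketing  
Bob   | HR         
Eve   | Engineering
Hank  | HR         
Bob   | Marketing  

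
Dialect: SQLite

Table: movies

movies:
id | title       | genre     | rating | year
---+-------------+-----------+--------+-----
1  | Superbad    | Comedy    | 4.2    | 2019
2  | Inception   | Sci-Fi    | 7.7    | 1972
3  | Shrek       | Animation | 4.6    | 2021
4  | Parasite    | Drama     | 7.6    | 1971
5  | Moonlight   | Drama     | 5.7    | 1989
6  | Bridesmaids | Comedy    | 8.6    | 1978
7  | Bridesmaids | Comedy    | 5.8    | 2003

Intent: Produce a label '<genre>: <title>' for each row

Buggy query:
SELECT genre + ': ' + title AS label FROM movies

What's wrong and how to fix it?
Bug: SQLite uses || for string concatenation; + coerces text to numbers (yielding 0)

Fix: Replace + with || to concatenate text

Corrected query:
SELECT genre || ': ' || title AS label FROM movies

Result:
label              
-------------------
Comedy: Superbad   
Sci-Fi: Inception  
Animation: Shrek   
Drama: Parasite    
Drama: Moonlight   
Comedy: Bridesmaids
Comedy: Bridesmaids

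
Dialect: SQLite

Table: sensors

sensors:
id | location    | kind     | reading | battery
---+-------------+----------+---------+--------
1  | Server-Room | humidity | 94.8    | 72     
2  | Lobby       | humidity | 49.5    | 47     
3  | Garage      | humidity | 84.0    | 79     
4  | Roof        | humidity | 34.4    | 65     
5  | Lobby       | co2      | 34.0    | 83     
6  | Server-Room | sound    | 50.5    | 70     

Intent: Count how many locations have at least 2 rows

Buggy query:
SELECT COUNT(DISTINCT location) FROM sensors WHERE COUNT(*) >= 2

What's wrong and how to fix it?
Bug: WHERE filters individual rows, not groups, so a group-level COUNT is invalid there

Fix: Group first with HAVING COUNT(*) >= 2, then COUNT the resulting groups

Corrected query:
SELECT COUNT(*) FROM (SELECT location FROM sensors GROUP BY location HAVING COUNT(*) >= 2)

Result:
COUNT(*)
--------
2       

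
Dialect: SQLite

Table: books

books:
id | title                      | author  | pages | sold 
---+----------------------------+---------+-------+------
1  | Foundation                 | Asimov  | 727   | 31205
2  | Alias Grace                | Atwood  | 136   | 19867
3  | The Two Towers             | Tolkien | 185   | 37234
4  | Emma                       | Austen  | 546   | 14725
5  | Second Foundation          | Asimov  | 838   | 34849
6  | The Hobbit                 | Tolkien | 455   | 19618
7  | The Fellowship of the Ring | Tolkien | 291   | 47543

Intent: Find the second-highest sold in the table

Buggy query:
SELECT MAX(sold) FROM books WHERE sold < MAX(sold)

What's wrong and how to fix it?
Bug: MAX(sold) on the right of the comparison is an aggregate-in-WHERE error

Fix: Compute the overall MAX in a subquery, then take MAX of rows below it

Corrected query:
SELECT MAX(sold) FROM books WHERE sold < (SELECT MAX(sold) FROM books)

Result:
MAX(sold)
---------
37234    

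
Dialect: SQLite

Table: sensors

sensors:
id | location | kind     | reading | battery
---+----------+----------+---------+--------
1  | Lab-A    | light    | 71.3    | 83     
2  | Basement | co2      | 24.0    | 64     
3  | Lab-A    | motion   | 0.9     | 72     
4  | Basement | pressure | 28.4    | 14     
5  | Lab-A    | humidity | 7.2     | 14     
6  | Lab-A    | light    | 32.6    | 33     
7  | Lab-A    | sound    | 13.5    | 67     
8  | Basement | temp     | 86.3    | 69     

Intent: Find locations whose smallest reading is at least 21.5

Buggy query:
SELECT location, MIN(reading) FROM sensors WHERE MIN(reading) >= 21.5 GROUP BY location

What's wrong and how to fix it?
Bug: MIN() in WHERE is a misuse of aggregate

Fix: Replace WHERE with HAVING after the GROUP BY

Corrected query:
SELECT location, MIN(reading) FROM sensors GROUP BY location HAVING MIN(reading) >= 21.5

Result:
location | MIN(reading)
---------+-------------
Basement | 24          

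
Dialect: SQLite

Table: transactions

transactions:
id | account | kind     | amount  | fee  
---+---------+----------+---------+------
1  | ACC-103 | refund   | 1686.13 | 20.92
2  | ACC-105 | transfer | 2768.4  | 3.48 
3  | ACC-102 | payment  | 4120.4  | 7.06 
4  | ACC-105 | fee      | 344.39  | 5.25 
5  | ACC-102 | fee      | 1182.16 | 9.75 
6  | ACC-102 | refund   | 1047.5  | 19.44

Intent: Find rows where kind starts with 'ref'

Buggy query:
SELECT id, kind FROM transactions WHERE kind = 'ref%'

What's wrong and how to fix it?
Bug: '=' compares the literal string including the % character; pattern matching needs LIKE

Fix: Use LIKE for wildcard pattern matching

Corrected query:
SELECT id, kind FROM transactions WHERE kind LIKE 'ref%'

Result:
id | kind  
---+-------
1  | refund
6  | refund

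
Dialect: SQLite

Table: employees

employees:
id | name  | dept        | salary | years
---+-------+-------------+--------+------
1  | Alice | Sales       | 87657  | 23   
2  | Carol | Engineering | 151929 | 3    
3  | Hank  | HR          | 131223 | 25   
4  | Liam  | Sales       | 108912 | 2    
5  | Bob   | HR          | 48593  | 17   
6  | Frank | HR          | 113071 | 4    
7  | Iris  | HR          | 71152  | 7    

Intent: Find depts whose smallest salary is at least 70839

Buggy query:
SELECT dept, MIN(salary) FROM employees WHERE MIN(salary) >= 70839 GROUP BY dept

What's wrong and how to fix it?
Bug: Aggregates like MIN are computed per group after WHERE runs

Fix: Use HAVING for the per-group MIN condition

Corrected query:
SELECT dept, MIN(salary) FROM employees GROUP BY dept HAVING MIN(salary) >= 70839

Result:
dept        | MIN(salary)
------------+------------
Engineering | 151929     
Sales       | 87657      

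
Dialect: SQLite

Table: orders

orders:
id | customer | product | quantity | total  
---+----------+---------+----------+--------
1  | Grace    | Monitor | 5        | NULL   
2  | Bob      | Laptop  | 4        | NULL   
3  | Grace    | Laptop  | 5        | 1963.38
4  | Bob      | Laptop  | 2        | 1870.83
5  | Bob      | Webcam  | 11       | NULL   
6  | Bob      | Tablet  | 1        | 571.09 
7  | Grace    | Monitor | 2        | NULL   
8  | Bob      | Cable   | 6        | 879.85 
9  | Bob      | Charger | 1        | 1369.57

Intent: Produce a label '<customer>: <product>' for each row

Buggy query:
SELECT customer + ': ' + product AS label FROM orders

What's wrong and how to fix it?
Bug: '+' is numeric addition; on text columns SQLite converts them to 0 instead of concatenating

Fix: Replace + with || to concatenate text

Corrected query:
SELECT customer || ': ' || product AS label FROM orders

Result:
label         
--------------
Grace: Monitor
Bob: Laptop   
Grace: Laptop 
Bob: Laptop   
Bob: Webcam   
Bob: Tablet   
Grace: Monitor
Bob: Cable    
Bob: Charger  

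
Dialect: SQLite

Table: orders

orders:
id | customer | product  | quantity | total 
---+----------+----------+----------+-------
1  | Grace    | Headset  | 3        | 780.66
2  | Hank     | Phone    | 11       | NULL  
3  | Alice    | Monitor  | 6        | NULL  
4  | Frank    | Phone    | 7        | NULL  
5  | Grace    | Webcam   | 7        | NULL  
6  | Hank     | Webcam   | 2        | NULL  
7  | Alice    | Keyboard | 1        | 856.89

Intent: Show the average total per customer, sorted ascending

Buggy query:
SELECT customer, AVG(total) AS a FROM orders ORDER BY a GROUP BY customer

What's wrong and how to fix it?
Bug: GROUP BY must precede ORDER BY

Fix: Reorder: SELECT … FROM … GROUP BY … ORDER BY …

Corrected query:
SELECT customer, AVG(total) AS a FROM orders GROUP BY customer ORDER BY a

Result:
customer | a     
---------+-------
Frank    | NULL  
Hank     | NULL  
Grace    | 780.66
Alice    | 856.89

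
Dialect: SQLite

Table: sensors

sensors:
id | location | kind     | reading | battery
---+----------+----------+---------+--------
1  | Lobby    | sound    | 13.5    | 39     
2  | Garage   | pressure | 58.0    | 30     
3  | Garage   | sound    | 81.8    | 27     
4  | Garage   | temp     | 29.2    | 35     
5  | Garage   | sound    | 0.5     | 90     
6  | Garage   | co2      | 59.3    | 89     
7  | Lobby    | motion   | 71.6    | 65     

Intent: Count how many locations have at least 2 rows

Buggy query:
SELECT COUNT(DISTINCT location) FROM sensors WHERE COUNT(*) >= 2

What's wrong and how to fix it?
Bug: WHERE filters individual rows, not groups, so a group-level COUNT is invalid there

Fix: Group first with HAVING COUNT(*) >= 2, then COUNT the resulting groups

Corrected query:
SELECT COUNT(*) FROM (SELECT location FROM sensors GROUP BY location HAVING COUNT(*) >= 2)

Result:
COUNT(*)
--------
2       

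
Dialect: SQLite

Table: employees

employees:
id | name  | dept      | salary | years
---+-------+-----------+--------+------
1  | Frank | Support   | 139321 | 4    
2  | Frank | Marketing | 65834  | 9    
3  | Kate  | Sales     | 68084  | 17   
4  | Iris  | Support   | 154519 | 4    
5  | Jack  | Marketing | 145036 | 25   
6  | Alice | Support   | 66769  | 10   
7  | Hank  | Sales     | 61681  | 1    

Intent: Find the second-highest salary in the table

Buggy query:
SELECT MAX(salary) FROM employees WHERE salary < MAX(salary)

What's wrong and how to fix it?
Bug: MAX(salary) on the right of the comparison is an aggregate-in-WHERE error

Fix: Compute the overall MAX in a subquery, then take MAX of rows below it

Corrected query:
SELECT MAX(salary) FROM employees WHERE salary < (SELECT MAX(salary) FROM employees)

Result:
MAX(salary)
-----------
145036     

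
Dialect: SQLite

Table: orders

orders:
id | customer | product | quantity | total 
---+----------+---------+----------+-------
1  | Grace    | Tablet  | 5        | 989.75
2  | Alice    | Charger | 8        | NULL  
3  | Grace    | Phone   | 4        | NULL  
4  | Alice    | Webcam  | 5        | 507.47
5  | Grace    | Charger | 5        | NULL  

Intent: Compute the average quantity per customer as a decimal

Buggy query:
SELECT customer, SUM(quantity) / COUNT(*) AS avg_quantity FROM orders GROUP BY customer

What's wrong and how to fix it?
Bug: Both operands are integers, so '/' performs integer division and truncates

Fix: Cast one side to REAL so the division keeps the fractional part

Corrected query:
SELECT customer, SUM(quantity) * 1.0 / COUNT(*) AS avg_quantity FROM orders GROUP BY customer

Result:
customer | avg_quantity
---------+-------------
Alice    | 6.5         
Grace    | 4.666667    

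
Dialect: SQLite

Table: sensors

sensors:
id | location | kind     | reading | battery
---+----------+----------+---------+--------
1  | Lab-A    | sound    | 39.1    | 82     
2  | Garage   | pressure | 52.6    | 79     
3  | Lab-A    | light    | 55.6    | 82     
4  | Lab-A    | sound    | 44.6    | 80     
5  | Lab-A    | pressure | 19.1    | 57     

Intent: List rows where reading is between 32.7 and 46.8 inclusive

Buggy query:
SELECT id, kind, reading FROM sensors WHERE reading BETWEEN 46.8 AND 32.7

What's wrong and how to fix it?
Bug: BETWEEN expects the lower bound first; with 46.8 AND 32.7 the range is empty

Fix: Swap the bounds so the smaller value comes first

Corrected query:
SELECT id, kind, reading FROM sensors WHERE reading BETWEEN 32.7 AND 46.8

Result:
id | kind  | reading
---+-------+--------
1  | sound | 39.1   
4  | sound | 44.6   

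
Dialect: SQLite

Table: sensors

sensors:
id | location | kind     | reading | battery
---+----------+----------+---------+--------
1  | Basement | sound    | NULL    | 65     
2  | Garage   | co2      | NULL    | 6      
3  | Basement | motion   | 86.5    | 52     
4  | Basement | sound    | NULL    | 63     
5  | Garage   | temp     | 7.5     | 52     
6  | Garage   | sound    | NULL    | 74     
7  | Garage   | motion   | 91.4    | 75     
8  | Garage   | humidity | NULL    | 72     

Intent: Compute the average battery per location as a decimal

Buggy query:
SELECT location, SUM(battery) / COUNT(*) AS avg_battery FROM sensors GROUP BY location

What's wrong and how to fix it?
Bug: SUM(battery) and COUNT(*) are both integers; the division truncates the fractional part

Fix: Multiply by 1.0 (or CAST to REAL) to force floating-point division

Corrected query:
SELECT location, SUM(battery) * 1.0 / COUNT(*) AS avg_battery FROM sensors GROUP BY location

Result:
location | avg_battery
---------+------------
Basement | 60         
Garage   | 55.8       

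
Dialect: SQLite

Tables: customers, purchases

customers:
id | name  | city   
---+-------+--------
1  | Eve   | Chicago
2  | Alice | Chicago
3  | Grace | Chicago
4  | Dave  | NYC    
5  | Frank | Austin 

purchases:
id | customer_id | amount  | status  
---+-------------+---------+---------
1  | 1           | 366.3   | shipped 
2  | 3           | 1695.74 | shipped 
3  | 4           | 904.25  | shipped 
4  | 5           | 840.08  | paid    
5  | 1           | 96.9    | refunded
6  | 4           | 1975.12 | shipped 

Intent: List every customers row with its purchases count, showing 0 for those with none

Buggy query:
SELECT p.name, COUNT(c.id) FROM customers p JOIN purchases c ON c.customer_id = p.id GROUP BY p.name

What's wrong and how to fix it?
Bug: An inner join excludes parents with zero children

Fix: Use LEFT JOIN so parents without children still appear (COUNT(c.id) gives 0)

Corrected query:
SELECT p.name, COUNT(c.id) FROM customers p LEFT JOIN purchases c ON c.customer_id = p.id GROUP BY p.name

Result:
name  | COUNT(c.id)
------+------------
Alice | 0          
Dave  | 2          
Eve   | 2          
Frank | 1          
Grace | 1          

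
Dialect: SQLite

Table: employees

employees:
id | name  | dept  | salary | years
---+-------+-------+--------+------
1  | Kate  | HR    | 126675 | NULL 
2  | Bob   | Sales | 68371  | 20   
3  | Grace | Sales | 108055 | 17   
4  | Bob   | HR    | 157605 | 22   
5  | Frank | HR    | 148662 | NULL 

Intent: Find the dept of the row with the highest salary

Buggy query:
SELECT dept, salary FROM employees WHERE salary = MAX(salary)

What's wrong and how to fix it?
Bug: WHERE is evaluated per row; an aggregate over the whole table isn't defined there

Fix: Wrap MAX in a scalar subquery so WHERE compares against a single value

Corrected query:
SELECT dept, salary FROM employees WHERE salary = (SELECT MAX(salary) FROM employees)

Result:
dept | salary
-----+-------
HR   | 157605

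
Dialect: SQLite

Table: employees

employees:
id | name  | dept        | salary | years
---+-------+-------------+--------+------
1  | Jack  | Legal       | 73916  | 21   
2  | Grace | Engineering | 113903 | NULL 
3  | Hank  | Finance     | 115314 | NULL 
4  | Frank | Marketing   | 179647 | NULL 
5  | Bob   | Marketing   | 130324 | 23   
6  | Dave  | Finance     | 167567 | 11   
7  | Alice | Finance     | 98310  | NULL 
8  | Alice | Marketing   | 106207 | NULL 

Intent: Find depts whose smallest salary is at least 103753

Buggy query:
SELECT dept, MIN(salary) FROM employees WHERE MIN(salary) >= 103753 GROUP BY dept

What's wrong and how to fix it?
Bug: Aggregates like MIN are computed per group after WHERE runs

Fix: Use HAVING for the per-group MIN condition

Corrected query:
SELECT dept, MIN(salary) FROM employees GROUP BY dept HAVING MIN(salary) >= 103753

Result:
dept        | MIN(salary)
------------+------------
Engineering | 113903     
Marketing   | 106207     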